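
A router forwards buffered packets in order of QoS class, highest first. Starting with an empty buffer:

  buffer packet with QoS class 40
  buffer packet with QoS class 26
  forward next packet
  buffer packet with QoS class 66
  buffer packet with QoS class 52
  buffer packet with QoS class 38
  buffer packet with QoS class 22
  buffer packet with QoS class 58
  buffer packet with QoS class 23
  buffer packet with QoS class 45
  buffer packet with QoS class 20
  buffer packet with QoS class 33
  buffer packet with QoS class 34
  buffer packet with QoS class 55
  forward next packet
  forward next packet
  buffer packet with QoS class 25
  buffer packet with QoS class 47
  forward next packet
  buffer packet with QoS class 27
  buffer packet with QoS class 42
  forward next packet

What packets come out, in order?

insert 40 → {40}
insert 26 → {40, 26}
forward next packet → 40; now {26}
insert 66 → {66, 26}
insert 52 → {66, 52, 26}
insert 38 → {66, 52, 38, 26}
insert 22 → {66, 52, 38, 26, 22}
insert 58 → {66, 58, 52, 38, 26, 22}
insert 23 → {66, 58, 52, 38, 26, 23, 22}
insert 45 → {66, 58, 52, 45, 38, 26, 23, 22}
insert 20 → {66, 58, 52, 45, 38, 26, 23, 22, 20}
insert 33 → {66, 58, 52, 45, 38, 33, 26, 23, 22, 20}
insert 34 → {66, 58, 52, 45, 38, 34, 33, 26, 23, 22, 20}
insert 55 → {66, 58, 55, 52, 45, 38, 34, 33, 26, 23, 22, 20}
forward next packet → 66; now {58, 55, 52, 45, 38, 34, 33, 26, 23, 22, 20}
forward next packet → 58; now {55, 52, 45, 38, 34, 33, 26, 23, 22, 20}
insert 25 → {55, 52, 45, 38, 34, 33, 26, 25, 23, 22, 20}
insert 47 → {55, 52, 47, 45, 38, 34, 33, 26, 25, 23, 22, 20}
forward next packet → 55; now {52, 47, 45, 38, 34, 33, 26, 25, 23, 22, 20}
insert 27 → {52, 47, 45, 38, 34, 33, 27, 26, 25, 23, 22, 20}
insert 42 → {52, 47, 45, 42, 38, 34, 33, 27, 26, 25, 23, 22, 20}
forward next packet → 52; now {47, 45, 42, 38, 34, 33, 27, 26, 25, 23, 22, 20}

40, 66, 58, 55, 52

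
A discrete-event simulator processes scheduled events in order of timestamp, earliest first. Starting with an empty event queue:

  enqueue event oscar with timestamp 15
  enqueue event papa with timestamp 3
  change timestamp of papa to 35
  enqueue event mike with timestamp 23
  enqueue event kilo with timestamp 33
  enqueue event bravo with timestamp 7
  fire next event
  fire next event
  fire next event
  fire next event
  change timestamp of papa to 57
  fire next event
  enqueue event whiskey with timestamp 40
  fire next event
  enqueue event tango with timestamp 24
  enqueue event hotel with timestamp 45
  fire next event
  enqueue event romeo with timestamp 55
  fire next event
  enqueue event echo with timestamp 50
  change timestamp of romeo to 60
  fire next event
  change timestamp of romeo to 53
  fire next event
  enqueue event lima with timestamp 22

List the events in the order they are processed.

add oscar (timestamp 15) → {oscar:15}
add papa (timestamp 3) → {papa:3, oscar:15}
update papa to timestamp 35 → {oscar:15, papa:35}
add mike (timestamp 23) → {oscar:15, mike:23, papa:35}
add kilo (timestamp 33) → {oscar:15, mike:23, kilo:33, papa:35}
add bravo (timestamp 7) → {bravo:7, oscar:15, mike:23, kilo:33, papa:35}
fire next event → bravo; now {oscar:15, mike:23, kilo:33, papa:35}
fire next event → oscar; now {mike:23, kilo:33, papa:35}
fire next event → mike; now {kilo:33, papa:35}
fire next event → kilo; now {papa:35}
update papa to timestamp 57 → {papa:57}
fire next event → papa; now {}
add whiskey (timestamp 40) → {whiskey:40}
fire next event → whiskey; now {}
add tango (timestamp 24) → {tango:24}
add hotel (timestamp 45) → {tango:24, hotel:45}
fire next event → tango; now {hotel:45}
add romeo (timestamp 55) → {hotel:45, romeo:55}
fire next event → hotel; now {romeo:55}
add echo (timestamp 50) → {echo:50, romeo:55}
update romeo to timestamp 60 → {echo:50, romeo:60}
fire next event → echo; now {romeo:60}
update romeo to timestamp 53 → {romeo:53}
fire next event → romeo; now {}
add lima (timestamp 22) → {lima:22}

[bravo, oscar, mike, kilo, papa, whiskey, tango, hotel, echo, romeo]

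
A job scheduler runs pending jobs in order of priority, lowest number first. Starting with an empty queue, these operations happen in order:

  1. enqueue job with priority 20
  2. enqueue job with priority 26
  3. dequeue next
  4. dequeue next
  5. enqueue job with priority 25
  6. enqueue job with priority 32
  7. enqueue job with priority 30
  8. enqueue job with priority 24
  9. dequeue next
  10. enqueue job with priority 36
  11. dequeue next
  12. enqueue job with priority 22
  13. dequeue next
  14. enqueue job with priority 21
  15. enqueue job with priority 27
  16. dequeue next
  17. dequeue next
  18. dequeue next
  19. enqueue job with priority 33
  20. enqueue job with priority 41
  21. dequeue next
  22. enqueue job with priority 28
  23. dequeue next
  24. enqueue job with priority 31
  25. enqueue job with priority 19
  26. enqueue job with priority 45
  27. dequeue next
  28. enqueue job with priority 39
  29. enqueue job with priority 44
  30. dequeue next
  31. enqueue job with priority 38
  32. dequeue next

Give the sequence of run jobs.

20 → 26 → 24 → 25 → 22 → 21 → 27 → 30 → 32 → 28 → 19 → 31 → 33

insert 20 → {20}
insert 26 → {20, 26}
dequeue next → 20; now {26}
dequeue next → 26; now {}
insert 25 → {25}
insert 32 → {25, 32}
insert 30 → {25, 30, 32}
insert 24 → {24, 25, 30, 32}
dequeue next → 24; now {25, 30, 32}
insert 36 → {25, 30, 32, 36}
dequeue next → 25; now {30, 32, 36}
insert 22 → {22, 30, 32, 36}
dequeue next → 22; now {30, 32, 36}
insert 21 → {21, 30, 32, 36}
insert 27 → {21, 27, 30, 32, 36}
dequeue next → 21; now {27, 30, 32, 36}
dequeue next → 27; now {30, 32, 36}
dequeue next → 30; now {32, 36}
insert 33 → {32, 33, 36}
insert 41 → {32, 33, 36, 41}
dequeue next → 32; now {33, 36, 41}
insert 28 → {28, 33, 36, 41}
dequeue next → 28; now {33, 36, 41}
insert 31 → {31, 33, 36, 41}
insert 19 → {19, 31, 33, 36, 41}
insert 45 → {19, 31, 33, 36, 41, 45}
dequeue next → 19; now {31, 33, 36, 41, 45}
insert 39 → {31, 33, 36, 39, 41, 45}
insert 44 → {31, 33, 36, 39, 41, 44, 45}
dequeue next → 31; now {33, 36, 39, 41, 44, 45}
insert 38 → {33, 36, 38, 39, 41, 44, 45}
dequeue next → 33; now {36, 38, 39, 41, 44, 45}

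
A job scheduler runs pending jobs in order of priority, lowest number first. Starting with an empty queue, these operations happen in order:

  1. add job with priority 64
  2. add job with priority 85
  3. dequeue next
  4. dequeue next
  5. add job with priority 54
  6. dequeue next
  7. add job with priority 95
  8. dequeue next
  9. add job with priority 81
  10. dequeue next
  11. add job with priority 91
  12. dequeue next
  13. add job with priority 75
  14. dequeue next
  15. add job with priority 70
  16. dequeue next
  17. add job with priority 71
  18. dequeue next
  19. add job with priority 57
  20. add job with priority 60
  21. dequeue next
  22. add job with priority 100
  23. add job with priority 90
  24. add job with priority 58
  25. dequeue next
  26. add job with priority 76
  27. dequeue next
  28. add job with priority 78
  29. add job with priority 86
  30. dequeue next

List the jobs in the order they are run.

[64, 85, 54, 95, 81, 91, 75, 70, 71, 57, 58, 60, 76]

insert 64 → {64}
insert 85 → {64, 85}
dequeue next → 64; now {85}
dequeue next → 85; now {}
insert 54 → {54}
dequeue next → 54; now {}
insert 95 → {95}
dequeue next → 95; now {}
insert 81 → {81}
dequeue next → 81; now {}
insert 91 → {91}
dequeue next → 91; now {}
insert 75 → {75}
dequeue next → 75; now {}
insert 70 → {70}
dequeue next → 70; now {}
insert 71 → {71}
dequeue next → 71; now {}
insert 57 → {57}
insert 60 → {57, 60}
dequeue next → 57; now {60}
insert 100 → {60, 100}
insert 90 → {60, 90, 100}
insert 58 → {58, 60, 90, 100}
dequeue next → 58; now {60, 90, 100}
insert 76 → {60, 76, 90, 100}
dequeue next → 60; now {76, 90, 100}
insert 78 → {76, 78, 90, 100}
insert 86 → {76, 78, 86, 90, 100}
dequeue next → 76; now {78, 86, 90, 100}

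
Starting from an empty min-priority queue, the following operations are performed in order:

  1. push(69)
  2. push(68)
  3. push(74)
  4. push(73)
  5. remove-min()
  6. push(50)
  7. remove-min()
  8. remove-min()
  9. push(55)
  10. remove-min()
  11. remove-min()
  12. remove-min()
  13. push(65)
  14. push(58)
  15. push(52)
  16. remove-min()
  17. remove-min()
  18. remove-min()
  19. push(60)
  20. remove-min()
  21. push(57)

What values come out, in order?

68, 50, 69, 55, 73, 74, 52, 58, 65, 60

insert 69 → {69}
insert 68 → {68, 69}
insert 74 → {68, 69, 74}
insert 73 → {68, 69, 73, 74}
remove-min → 68; now {69, 73, 74}
insert 50 → {50, 69, 73, 74}
remove-min → 50; now {69, 73, 74}
remove-min → 69; now {73, 74}
insert 55 → {55, 73, 74}
remove-min → 55; now {73, 74}
remove-min → 73; now {74}
remove-min → 74; now {}
insert 65 → {65}
insert 58 → {58, 65}
insert 52 → {52, 58, 65}
remove-min → 52; now {58, 65}
remove-min → 58; now {65}
remove-min → 65; now {}
insert 60 → {60}
remove-min → 60; now {}
insert 57 → {57}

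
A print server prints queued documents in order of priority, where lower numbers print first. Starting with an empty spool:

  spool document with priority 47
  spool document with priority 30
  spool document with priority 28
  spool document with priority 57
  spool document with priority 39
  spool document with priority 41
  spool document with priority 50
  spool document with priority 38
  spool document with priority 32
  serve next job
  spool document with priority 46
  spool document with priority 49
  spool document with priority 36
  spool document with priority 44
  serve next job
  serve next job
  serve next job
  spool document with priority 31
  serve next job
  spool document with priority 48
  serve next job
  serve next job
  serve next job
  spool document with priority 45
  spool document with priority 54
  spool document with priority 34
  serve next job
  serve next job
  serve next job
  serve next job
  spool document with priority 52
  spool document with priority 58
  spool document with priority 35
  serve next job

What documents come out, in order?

insert 47 → {47}
insert 30 → {30, 47}
insert 28 → {28, 30, 47}
insert 57 → {28, 30, 47, 57}
insert 39 → {28, 30, 39, 47, 57}
insert 41 → {28, 30, 39, 41, 47, 57}
insert 50 → {28, 30, 39, 41, 47, 50, 57}
insert 38 → {28, 30, 38, 39, 41, 47, 50, 57}
insert 32 → {28, 30, 32, 38, 39, 41, 47, 50, 57}
serve next job → 28; now {30, 32, 38, 39, 41, 47, 50, 57}
insert 46 → {30, 32, 38, 39, 41, 46, 47, 50, 57}
insert 49 → {30, 32, 38, 39, 41, 46, 47, 49, 50, 57}
insert 36 → {30, 32, 36, 38, 39, 41, 46, 47, 49, 50, 57}
insert 44 → {30, 32, 36, 38, 39, 41, 44, 46, 47, 49, 50, 57}
serve next job → 30; now {32, 36, 38, 39, 41, 44, 46, 47, 49, 50, 57}
serve next job → 32; now {36, 38, 39, 41, 44, 46, 47, 49, 50, 57}
serve next job → 36; now {38, 39, 41, 44, 46, 47, 49, 50, 57}
insert 31 → {31, 38, 39, 41, 44, 46, 47, 49, 50, 57}
serve next job → 31; now {38, 39, 41, 44, 46, 47, 49, 50, 57}
insert 48 → {38, 39, 41, 44, 46, 47, 48, 49, 50, 57}
serve next job → 38; now {39, 41, 44, 46, 47, 48, 49, 50, 57}
serve next job → 39; now {41, 44, 46, 47, 48, 49, 50, 57}
serve next job → 41; now {44, 46, 47, 48, 49, 50, 57}
insert 45 → {44, 45, 46, 47, 48, 49, 50, 57}
insert 54 → {44, 45, 46, 47, 48, 49, 50, 54, 57}
insert 34 → {34, 44, 45, 46, 47, 48, 49, 50, 54, 57}
serve next job → 34; now {44, 45, 46, 47, 48, 49, 50, 54, 57}
serve next job → 44; now {45, 46, 47, 48, 49, 50, 54, 57}
serve next job → 45; now {46, 47, 48, 49, 50, 54, 57}
serve next job → 46; now {47, 48, 49, 50, 54, 57}
insert 52 → {47, 48, 49, 50, 52, 54, 57}
insert 58 → {47, 48, 49, 50, 52, 54, 57, 58}
insert 35 → {35, 47, 48, 49, 50, 52, 54, 57, 58}
serve next job → 35; now {47, 48, 49, 50, 52, 54, 57, 58}

28 → 30 → 32 → 36 → 31 → 38 → 39 → 41 → 34 → 44 → 45 → 46 → 35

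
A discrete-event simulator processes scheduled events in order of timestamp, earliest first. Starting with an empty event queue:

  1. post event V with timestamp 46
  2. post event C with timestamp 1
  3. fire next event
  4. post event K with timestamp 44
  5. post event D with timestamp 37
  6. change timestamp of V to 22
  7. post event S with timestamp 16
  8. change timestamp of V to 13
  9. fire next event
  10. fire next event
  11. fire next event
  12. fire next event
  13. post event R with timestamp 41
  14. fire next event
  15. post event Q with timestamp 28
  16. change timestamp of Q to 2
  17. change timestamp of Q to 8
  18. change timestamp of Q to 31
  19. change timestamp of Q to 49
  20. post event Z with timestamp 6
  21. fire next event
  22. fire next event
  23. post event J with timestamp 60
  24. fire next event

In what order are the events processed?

[C, V, S, D, K, R, Z, Q, J]

add V (timestamp 46) → {V:46}
add C (timestamp 1) → {C:1, V:46}
fire next event → C; now {V:46}
add K (timestamp 44) → {K:44, V:46}
add D (timestamp 37) → {D:37, K:44, V:46}
update V to timestamp 22 → {V:22, D:37, K:44}
add S (timestamp 16) → {S:16, V:22, D:37, K:44}
update V to timestamp 13 → {V:13, S:16, D:37, K:44}
fire next event → V; now {S:16, D:37, K:44}
fire next event → S; now {D:37, K:44}
fire next event → D; now {K:44}
fire next event → K; now {}
add R (timestamp 41) → {R:41}
fire next event → R; now {}
add Q (timestamp 28) → {Q:28}
update Q to timestamp 2 → {Q:2}
update Q to timestamp 8 → {Q:8}
update Q to timestamp 31 → {Q:31}
update Q to timestamp 49 → {Q:49}
add Z (timestamp 6) → {Z:6, Q:49}
fire next event → Z; now {Q:49}
fire next event → Q; now {}
add J (timestamp 60) → {J:60}
fire next event → J; now {}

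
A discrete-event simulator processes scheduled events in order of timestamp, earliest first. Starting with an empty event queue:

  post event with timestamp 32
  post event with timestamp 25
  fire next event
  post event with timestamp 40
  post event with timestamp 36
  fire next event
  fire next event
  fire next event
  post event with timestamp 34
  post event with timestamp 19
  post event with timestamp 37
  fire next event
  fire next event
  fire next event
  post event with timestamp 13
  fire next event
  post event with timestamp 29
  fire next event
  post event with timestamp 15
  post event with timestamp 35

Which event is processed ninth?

29

insert 32 → {32}
insert 25 → {25, 32}
fire next event → 25; now {32}
insert 40 → {32, 40}
insert 36 → {32, 36, 40}
fire next event → 32; now {36, 40}
fire next event → 36; now {40}
fire next event → 40; now {}
insert 34 → {34}
insert 19 → {19, 34}
insert 37 → {19, 34, 37}
fire next event → 19; now {34, 37}
fire next event → 34; now {37}
fire next event → 37; now {}
insert 13 → {13}
fire next event → 13; now {}
insert 29 → {29}
fire next event → 29; now {}
insert 15 → {15}
insert 35 → {15, 35}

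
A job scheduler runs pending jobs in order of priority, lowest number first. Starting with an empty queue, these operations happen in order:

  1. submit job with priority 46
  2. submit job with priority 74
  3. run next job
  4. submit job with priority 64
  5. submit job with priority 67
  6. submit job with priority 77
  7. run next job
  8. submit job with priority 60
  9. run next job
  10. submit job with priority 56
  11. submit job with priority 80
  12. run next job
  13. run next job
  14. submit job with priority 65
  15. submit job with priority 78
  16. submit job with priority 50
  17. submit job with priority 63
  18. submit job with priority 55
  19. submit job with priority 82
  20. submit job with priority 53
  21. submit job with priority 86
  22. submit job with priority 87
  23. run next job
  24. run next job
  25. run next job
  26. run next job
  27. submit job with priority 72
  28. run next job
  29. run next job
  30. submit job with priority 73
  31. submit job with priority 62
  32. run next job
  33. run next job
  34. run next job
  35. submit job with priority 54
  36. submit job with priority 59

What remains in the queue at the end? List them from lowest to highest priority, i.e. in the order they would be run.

54 → 59 → 77 → 78 → 80 → 82 → 86 → 87

insert 46 → {46}
insert 74 → {46, 74}
run next job → 46; now {74}
insert 64 → {64, 74}
insert 67 → {64, 67, 74}
insert 77 → {64, 67, 74, 77}
run next job → 64; now {67, 74, 77}
insert 60 → {60, 67, 74, 77}
run next job → 60; now {67, 74, 77}
insert 56 → {56, 67, 74, 77}
insert 80 → {56, 67, 74, 77, 80}
run next job → 56; now {67, 74, 77, 80}
run next job → 67; now {74, 77, 80}
insert 65 → {65, 74, 77, 80}
insert 78 → {65, 74, 77, 78, 80}
insert 50 → {50, 65, 74, 77, 78, 80}
insert 63 → {50, 63, 65, 74, 77, 78, 80}
insert 55 → {50, 55, 63, 65, 74, 77, 78, 80}
insert 82 → {50, 55, 63, 65, 74, 77, 78, 80, 82}
insert 53 → {50, 53, 55, 63, 65, 74, 77, 78, 80, 82}
insert 86 → {50, 53, 55, 63, 65, 74, 77, 78, 80, 82, 86}
insert 87 → {50, 53, 55, 63, 65, 74, 77, 78, 80, 82, 86, 87}
run next job → 50; now {53, 55, 63, 65, 74, 77, 78, 80, 82, 86, 87}
run next job → 53; now {55, 63, 65, 74, 77, 78, 80, 82, 86, 87}
run next job → 55; now {63, 65, 74, 77, 78, 80, 82, 86, 87}
run next job → 63; now {65, 74, 77, 78, 80, 82, 86, 87}
insert 72 → {65, 72, 74, 77, 78, 80, 82, 86, 87}
run next job → 65; now {72, 74, 77, 78, 80, 82, 86, 87}
run next job → 72; now {74, 77, 78, 80, 82, 86, 87}
insert 73 → {73, 74, 77, 78, 80, 82, 86, 87}
insert 62 → {62, 73, 74, 77, 78, 80, 82, 86, 87}
run next job → 62; now {73, 74, 77, 78, 80, 82, 86, 87}
run next job → 73; now {74, 77, 78, 80, 82, 86, 87}
run next job → 74; now {77, 78, 80, 82, 86, 87}
insert 54 → {54, 77, 78, 80, 82, 86, 87}
insert 59 → {54, 59, 77, 78, 80, 82, 86, 87}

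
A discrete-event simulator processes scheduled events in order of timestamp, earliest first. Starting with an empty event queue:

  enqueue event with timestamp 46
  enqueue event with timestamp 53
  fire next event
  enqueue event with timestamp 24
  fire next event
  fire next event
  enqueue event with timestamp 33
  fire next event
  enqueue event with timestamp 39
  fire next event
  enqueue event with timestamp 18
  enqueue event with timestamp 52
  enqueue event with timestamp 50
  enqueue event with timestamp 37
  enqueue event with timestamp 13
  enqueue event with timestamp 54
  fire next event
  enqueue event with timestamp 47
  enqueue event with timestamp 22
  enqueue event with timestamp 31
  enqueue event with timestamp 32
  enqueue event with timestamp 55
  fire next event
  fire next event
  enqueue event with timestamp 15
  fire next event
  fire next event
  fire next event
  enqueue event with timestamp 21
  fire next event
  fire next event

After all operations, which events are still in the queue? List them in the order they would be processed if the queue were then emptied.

[47, 50, 52, 54, 55]

insert 46 → {46}
insert 53 → {46, 53}
fire next event → 46; now {53}
insert 24 → {24, 53}
fire next event → 24; now {53}
fire next event → 53; now {}
insert 33 → {33}
fire next event → 33; now {}
insert 39 → {39}
fire next event → 39; now {}
insert 18 → {18}
insert 52 → {18, 52}
insert 50 → {18, 50, 52}
insert 37 → {18, 37, 50, 52}
insert 13 → {13, 18, 37, 50, 52}
insert 54 → {13, 18, 37, 50, 52, 54}
fire next event → 13; now {18, 37, 50, 52, 54}
insert 47 → {18, 37, 47, 50, 52, 54}
insert 22 → {18, 22, 37, 47, 50, 52, 54}
insert 31 → {18, 22, 31, 37, 47, 50, 52, 54}
insert 32 → {18, 22, 31, 32, 37, 47, 50, 52, 54}
insert 55 → {18, 22, 31, 32, 37, 47, 50, 52, 54, 55}
fire next event → 18; now {22, 31, 32, 37, 47, 50, 52, 54, 55}
fire next event → 22; now {31, 32, 37, 47, 50, 52, 54, 55}
insert 15 → {15, 31, 32, 37, 47, 50, 52, 54, 55}
fire next event → 15; now {31, 32, 37, 47, 50, 52, 54, 55}
fire next event → 31; now {32, 37, 47, 50, 52, 54, 55}
fire next event → 32; now {37, 47, 50, 52, 54, 55}
insert 21 → {21, 37, 47, 50, 52, 54, 55}
fire next event → 21; now {37, 47, 50, 52, 54, 55}
fire next event → 37; now {47, 50, 52, 54, 55}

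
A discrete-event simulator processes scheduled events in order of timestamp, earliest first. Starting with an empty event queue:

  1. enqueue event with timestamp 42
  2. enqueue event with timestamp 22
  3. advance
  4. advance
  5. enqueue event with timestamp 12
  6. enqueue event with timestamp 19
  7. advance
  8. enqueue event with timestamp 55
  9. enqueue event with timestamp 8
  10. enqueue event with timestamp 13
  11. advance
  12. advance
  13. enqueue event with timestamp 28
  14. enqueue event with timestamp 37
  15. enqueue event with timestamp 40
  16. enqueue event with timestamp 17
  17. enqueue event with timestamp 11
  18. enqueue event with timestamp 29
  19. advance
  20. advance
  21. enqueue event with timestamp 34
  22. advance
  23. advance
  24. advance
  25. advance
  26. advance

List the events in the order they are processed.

insert 42 → {42}
insert 22 → {22, 42}
advance → 22; now {42}
advance → 42; now {}
insert 12 → {12}
insert 19 → {12, 19}
advance → 12; now {19}
insert 55 → {19, 55}
insert 8 → {8, 19, 55}
insert 13 → {8, 13, 19, 55}
advance → 8; now {13, 19, 55}
advance → 13; now {19, 55}
insert 28 → {19, 28, 55}
insert 37 → {19, 28, 37, 55}
insert 40 → {19, 28, 37, 40, 55}
insert 17 → {17, 19, 28, 37, 40, 55}
insert 11 → {11, 17, 19, 28, 37, 40, 55}
insert 29 → {11, 17, 19, 28, 29, 37, 40, 55}
advance → 11; now {17, 19, 28, 29, 37, 40, 55}
advance → 17; now {19, 28, 29, 37, 40, 55}
insert 34 → {19, 28, 29, 34, 37, 40, 55}
advance → 19; now {28, 29, 34, 37, 40, 55}
advance → 28; now {29, 34, 37, 40, 55}
advance → 29; now {34, 37, 40, 55}
advance → 34; now {37, 40, 55}
advance → 37; now {40, 55}

22, 42, 12, 8, 13, 11, 17, 19, 28, 29, 34, 37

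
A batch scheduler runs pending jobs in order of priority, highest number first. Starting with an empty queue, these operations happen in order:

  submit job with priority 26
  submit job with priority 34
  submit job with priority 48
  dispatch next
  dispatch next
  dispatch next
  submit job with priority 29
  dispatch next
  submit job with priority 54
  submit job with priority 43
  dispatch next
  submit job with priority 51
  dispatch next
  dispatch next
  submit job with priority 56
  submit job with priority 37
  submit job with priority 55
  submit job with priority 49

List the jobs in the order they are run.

insert 26 → {26}
insert 34 → {34, 26}
insert 48 → {48, 34, 26}
dispatch next → 48; now {34, 26}
dispatch next → 34; now {26}
dispatch next → 26; now {}
insert 29 → {29}
dispatch next → 29; now {}
insert 54 → {54}
insert 43 → {54, 43}
dispatch next → 54; now {43}
insert 51 → {51, 43}
dispatch next → 51; now {43}
dispatch next → 43; now {}
insert 56 → {56}
insert 37 → {56, 37}
insert 55 → {56, 55, 37}
insert 49 → {56, 55, 49, 37}

[48, 34, 26, 29, 54, 51, 43]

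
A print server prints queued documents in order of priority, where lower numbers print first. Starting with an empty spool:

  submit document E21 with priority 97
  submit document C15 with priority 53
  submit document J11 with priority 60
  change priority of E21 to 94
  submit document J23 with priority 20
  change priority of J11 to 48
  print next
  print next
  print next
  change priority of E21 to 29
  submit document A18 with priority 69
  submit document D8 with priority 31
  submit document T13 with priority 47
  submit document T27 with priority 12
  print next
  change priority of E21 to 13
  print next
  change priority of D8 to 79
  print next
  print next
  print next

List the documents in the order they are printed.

J23 → J11 → C15 → T27 → E21 → T13 → A18 → D8

add E21 (priority 97) → {E21:97}
add C15 (priority 53) → {C15:53, E21:97}
add J11 (priority 60) → {C15:53, J11:60, E21:97}
update E21 to priority 94 → {C15:53, J11:60, E21:94}
add J23 (priority 20) → {J23:20, C15:53, J11:60, E21:94}
update J11 to priority 48 → {J23:20, J11:48, C15:53, E21:94}
print next → J23; now {J11:48, C15:53, E21:94}
print next → J11; now {C15:53, E21:94}
print next → C15; now {E21:94}
update E21 to priority 29 → {E21:29}
add A18 (priority 69) → {E21:29, A18:69}
add D8 (priority 31) → {E21:29, D8:31, A18:69}
add T13 (priority 47) → {E21:29, D8:31, T13:47, A18:69}
add T27 (priority 12) → {T27:12, E21:29, D8:31, T13:47, A18:69}
print next → T27; now {E21:29, D8:31, T13:47, A18:69}
update E21 to priority 13 → {E21:13, D8:31, T13:47, A18:69}
print next → E21; now {D8:31, T13:47, A18:69}
update D8 to priority 79 → {T13:47, A18:69, D8:79}
print next → T13; now {A18:69, D8:79}
print next → A18; now {D8:79}
print next → D8; now {}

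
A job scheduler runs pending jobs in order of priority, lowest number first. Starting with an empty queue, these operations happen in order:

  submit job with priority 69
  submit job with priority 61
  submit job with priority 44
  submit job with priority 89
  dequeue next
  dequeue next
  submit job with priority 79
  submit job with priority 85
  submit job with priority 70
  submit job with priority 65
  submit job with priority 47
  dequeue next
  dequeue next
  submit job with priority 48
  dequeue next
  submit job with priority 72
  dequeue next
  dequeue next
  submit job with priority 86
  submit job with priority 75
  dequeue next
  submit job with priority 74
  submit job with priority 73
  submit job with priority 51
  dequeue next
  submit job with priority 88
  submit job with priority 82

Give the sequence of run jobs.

insert 69 → {69}
insert 61 → {61, 69}
insert 44 → {44, 61, 69}
insert 89 → {44, 61, 69, 89}
dequeue next → 44; now {61, 69, 89}
dequeue next → 61; now {69, 89}
insert 79 → {69, 79, 89}
insert 85 → {69, 79, 85, 89}
insert 70 → {69, 70, 79, 85, 89}
insert 65 → {65, 69, 70, 79, 85, 89}
insert 47 → {47, 65, 69, 70, 79, 85, 89}
dequeue next → 47; now {65, 69, 70, 79, 85, 89}
dequeue next → 65; now {69, 70, 79, 85, 89}
insert 48 → {48, 69, 70, 79, 85, 89}
dequeue next → 48; now {69, 70, 79, 85, 89}
insert 72 → {69, 70, 72, 79, 85, 89}
dequeue next → 69; now {70, 72, 79, 85, 89}
dequeue next → 70; now {72, 79, 85, 89}
insert 86 → {72, 79, 85, 86, 89}
insert 75 → {72, 75, 79, 85, 86, 89}
dequeue next → 72; now {75, 79, 85, 86, 89}
insert 74 → {74, 75, 79, 85, 86, 89}
insert 73 → {73, 74, 75, 79, 85, 86, 89}
insert 51 → {51, 73, 74, 75, 79, 85, 86, 89}
dequeue next → 51; now {73, 74, 75, 79, 85, 86, 89}
insert 88 → {73, 74, 75, 79, 85, 86, 88, 89}
insert 82 → {73, 74, 75, 79, 82, 85, 86, 88, 89}

[44, 61, 47, 65, 48, 69, 70, 72, 51]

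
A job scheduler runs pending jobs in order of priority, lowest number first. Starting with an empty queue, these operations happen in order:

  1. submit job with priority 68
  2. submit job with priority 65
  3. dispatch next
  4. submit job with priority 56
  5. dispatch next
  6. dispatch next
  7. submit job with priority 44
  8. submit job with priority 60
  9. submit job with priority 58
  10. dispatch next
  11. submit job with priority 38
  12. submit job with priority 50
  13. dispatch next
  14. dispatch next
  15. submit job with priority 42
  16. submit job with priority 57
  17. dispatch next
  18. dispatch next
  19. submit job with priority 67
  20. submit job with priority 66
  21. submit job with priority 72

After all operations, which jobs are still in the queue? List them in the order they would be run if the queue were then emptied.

58 → 60 → 66 → 67 → 72

insert 68 → {68}
insert 65 → {65, 68}
dispatch next → 65; now {68}
insert 56 → {56, 68}
dispatch next → 56; now {68}
dispatch next → 68; now {}
insert 44 → {44}
insert 60 → {44, 60}
insert 58 → {44, 58, 60}
dispatch next → 44; now {58, 60}
insert 38 → {38, 58, 60}
insert 50 → {38, 50, 58, 60}
dispatch next → 38; now {50, 58, 60}
dispatch next → 50; now {58, 60}
insert 42 → {42, 58, 60}
insert 57 → {42, 57, 58, 60}
dispatch next → 42; now {57, 58, 60}
dispatch next → 57; now {58, 60}
insert 67 → {58, 60, 67}
insert 66 → {58, 60, 66, 67}
insert 72 → {58, 60, 66, 67, 72}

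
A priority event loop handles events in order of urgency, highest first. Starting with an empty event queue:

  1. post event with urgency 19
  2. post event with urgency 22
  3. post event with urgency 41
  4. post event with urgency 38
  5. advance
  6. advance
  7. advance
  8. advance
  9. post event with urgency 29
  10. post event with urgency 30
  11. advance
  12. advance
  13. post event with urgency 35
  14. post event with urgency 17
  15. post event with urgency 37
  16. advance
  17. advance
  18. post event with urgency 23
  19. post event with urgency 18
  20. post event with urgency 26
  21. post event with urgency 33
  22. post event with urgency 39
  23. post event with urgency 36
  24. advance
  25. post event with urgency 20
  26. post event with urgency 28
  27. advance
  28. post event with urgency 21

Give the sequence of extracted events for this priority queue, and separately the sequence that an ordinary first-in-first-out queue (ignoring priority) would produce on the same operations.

insert 19 → {19}
insert 22 → {22, 19}
insert 41 → {41, 22, 19}
insert 38 → {41, 38, 22, 19}
advance → 41; now {38, 22, 19}
advance → 38; now {22, 19}
advance → 22; now {19}
advance → 19; now {}
insert 29 → {29}
insert 30 → {30, 29}
advance → 30; now {29}
advance → 29; now {}
insert 35 → {35}
insert 17 → {35, 17}
insert 37 → {37, 35, 17}
advance → 37; now {35, 17}
advance → 35; now {17}
insert 23 → {23, 17}
insert 18 → {23, 18, 17}
insert 26 → {26, 23, 18, 17}
insert 33 → {33, 26, 23, 18, 17}
insert 39 → {39, 33, 26, 23, 18, 17}
insert 36 → {39, 36, 33, 26, 23, 18, 17}
advance → 39; now {36, 33, 26, 23, 18, 17}
insert 20 → {36, 33, 26, 23, 20, 18, 17}
insert 28 → {36, 33, 28, 26, 23, 20, 18, 17}
advance → 36; now {33, 28, 26, 23, 20, 18, 17}
insert 21 → {33, 28, 26, 23, 21, 20, 18, 17}

priority queue: 41 → 38 → 22 → 19 → 30 → 29 → 37 → 35 → 39 → 36; FIFO queue: 19 → 22 → 41 → 38 → 29 → 30 → 35 → 17 → 37 → 23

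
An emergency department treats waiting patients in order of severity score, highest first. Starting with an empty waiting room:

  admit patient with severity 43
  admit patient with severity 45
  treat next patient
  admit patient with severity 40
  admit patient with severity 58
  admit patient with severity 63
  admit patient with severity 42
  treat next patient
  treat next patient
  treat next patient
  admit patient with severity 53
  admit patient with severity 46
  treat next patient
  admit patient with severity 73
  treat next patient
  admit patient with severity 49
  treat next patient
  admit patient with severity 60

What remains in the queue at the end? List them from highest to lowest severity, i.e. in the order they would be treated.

insert 43 → {43}
insert 45 → {45, 43}
treat next patient → 45; now {43}
insert 40 → {43, 40}
insert 58 → {58, 43, 40}
insert 63 → {63, 58, 43, 40}
insert 42 → {63, 58, 43, 42, 40}
treat next patient → 63; now {58, 43, 42, 40}
treat next patient → 58; now {43, 42, 40}
treat next patient → 43; now {42, 40}
insert 53 → {53, 42, 40}
insert 46 → {53, 46, 42, 40}
treat next patient → 53; now {46, 42, 40}
insert 73 → {73, 46, 42, 40}
treat next patient → 73; now {46, 42, 40}
insert 49 → {49, 46, 42, 40}
treat next patient → 49; now {46, 42, 40}
insert 60 → {60, 46, 42, 40}

60, 46, 42, 40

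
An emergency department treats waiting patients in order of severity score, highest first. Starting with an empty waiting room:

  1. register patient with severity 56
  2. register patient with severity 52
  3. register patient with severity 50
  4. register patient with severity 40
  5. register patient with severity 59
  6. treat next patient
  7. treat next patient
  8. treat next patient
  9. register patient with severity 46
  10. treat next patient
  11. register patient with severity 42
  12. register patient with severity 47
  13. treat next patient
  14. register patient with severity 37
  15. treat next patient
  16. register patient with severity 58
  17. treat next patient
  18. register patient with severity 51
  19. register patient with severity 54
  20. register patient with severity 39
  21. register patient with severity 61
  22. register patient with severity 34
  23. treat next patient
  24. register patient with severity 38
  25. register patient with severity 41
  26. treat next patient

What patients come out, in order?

insert 56 → {56}
insert 52 → {56, 52}
insert 50 → {56, 52, 50}
insert 40 → {56, 52, 50, 40}
insert 59 → {59, 56, 52, 50, 40}
treat next patient → 59; now {56, 52, 50, 40}
treat next patient → 56; now {52, 50, 40}
treat next patient → 52; now {50, 40}
insert 46 → {50, 46, 40}
treat next patient → 50; now {46, 40}
insert 42 → {46, 42, 40}
insert 47 → {47, 46, 42, 40}
treat next patient → 47; now {46, 42, 40}
insert 37 → {46, 42, 40, 37}
treat next patient → 46; now {42, 40, 37}
insert 58 → {58, 42, 40, 37}
treat next patient → 58; now {42, 40, 37}
insert 51 → {51, 42, 40, 37}
insert 54 → {54, 51, 42, 40, 37}
insert 39 → {54, 51, 42, 40, 39, 37}
insert 61 → {61, 54, 51, 42, 40, 39, 37}
insert 34 → {61, 54, 51, 42, 40, 39, 37, 34}
treat next patient → 61; now {54, 51, 42, 40, 39, 37, 34}
insert 38 → {54, 51, 42, 40, 39, 38, 37, 34}
insert 41 → {54, 51, 42, 41, 40, 39, 38, 37, 34}
treat next patient → 54; now {51, 42, 41, 40, 39, 38, 37, 34}

[59, 56, 52, 50, 47, 46, 58, 61, 54]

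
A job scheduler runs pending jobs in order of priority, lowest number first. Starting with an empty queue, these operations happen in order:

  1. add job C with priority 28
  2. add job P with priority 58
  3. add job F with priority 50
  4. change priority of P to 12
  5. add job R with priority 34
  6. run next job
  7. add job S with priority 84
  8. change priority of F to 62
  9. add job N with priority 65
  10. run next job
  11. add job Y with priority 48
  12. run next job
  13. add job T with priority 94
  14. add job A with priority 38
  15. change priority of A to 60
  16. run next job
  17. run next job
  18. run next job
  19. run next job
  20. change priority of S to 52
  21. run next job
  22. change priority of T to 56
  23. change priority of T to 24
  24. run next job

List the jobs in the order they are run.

P → C → R → Y → A → F → N → S → T

add C (priority 28) → {C:28}
add P (priority 58) → {C:28, P:58}
add F (priority 50) → {C:28, F:50, P:58}
update P to priority 12 → {P:12, C:28, F:50}
add R (priority 34) → {P:12, C:28, R:34, F:50}
run next job → P; now {C:28, R:34, F:50}
add S (priority 84) → {C:28, R:34, F:50, S:84}
update F to priority 62 → {C:28, R:34, F:62, S:84}
add N (priority 65) → {C:28, R:34, F:62, N:65, S:84}
run next job → C; now {R:34, F:62, N:65, S:84}
add Y (priority 48) → {R:34, Y:48, F:62, N:65, S:84}
run next job → R; now {Y:48, F:62, N:65, S:84}
add T (priority 94) → {Y:48, F:62, N:65, S:84, T:94}
add A (priority 38) → {A:38, Y:48, F:62, N:65, S:84, T:94}
update A to priority 60 → {Y:48, A:60, F:62, N:65, S:84, T:94}
run next job → Y; now {A:60, F:62, N:65, S:84, T:94}
run next job → A; now {F:62, N:65, S:84, T:94}
run next job → F; now {N:65, S:84, T:94}
run next job → N; now {S:84, T:94}
update S to priority 52 → {S:52, T:94}
run next job → S; now {T:94}
update T to priority 56 → {T:56}
update T to priority 24 → {T:24}
run next job → T; now {}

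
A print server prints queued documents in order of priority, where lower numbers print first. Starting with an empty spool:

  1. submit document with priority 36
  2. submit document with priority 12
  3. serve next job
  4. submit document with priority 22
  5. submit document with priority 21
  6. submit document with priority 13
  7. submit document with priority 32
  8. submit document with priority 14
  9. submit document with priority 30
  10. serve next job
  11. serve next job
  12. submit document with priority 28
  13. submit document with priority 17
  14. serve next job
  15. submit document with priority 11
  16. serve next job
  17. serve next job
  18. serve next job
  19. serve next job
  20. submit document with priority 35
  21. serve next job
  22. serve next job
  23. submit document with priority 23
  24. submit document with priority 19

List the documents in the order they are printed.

insert 36 → {36}
insert 12 → {12, 36}
serve next job → 12; now {36}
insert 22 → {22, 36}
insert 21 → {21, 22, 36}
insert 13 → {13, 21, 22, 36}
insert 32 → {13, 21, 22, 32, 36}
insert 14 → {13, 14, 21, 22, 32, 36}
insert 30 → {13, 14, 21, 22, 30, 32, 36}
serve next job → 13; now {14, 21, 22, 30, 32, 36}
serve next job → 14; now {21, 22, 30, 32, 36}
insert 28 → {21, 22, 28, 30, 32, 36}
insert 17 → {17, 21, 22, 28, 30, 32, 36}
serve next job → 17; now {21, 22, 28, 30, 32, 36}
insert 11 → {11, 21, 22, 28, 30, 32, 36}
serve next job → 11; now {21, 22, 28, 30, 32, 36}
serve next job → 21; now {22, 28, 30, 32, 36}
serve next job → 22; now {28, 30, 32, 36}
serve next job → 28; now {30, 32, 36}
insert 35 → {30, 32, 35, 36}
serve next job → 30; now {32, 35, 36}
serve next job → 32; now {35, 36}
insert 23 → {23, 35, 36}
insert 19 → {19, 23, 35, 36}

12, 13, 14, 17, 11, 21, 22, 28, 30, 32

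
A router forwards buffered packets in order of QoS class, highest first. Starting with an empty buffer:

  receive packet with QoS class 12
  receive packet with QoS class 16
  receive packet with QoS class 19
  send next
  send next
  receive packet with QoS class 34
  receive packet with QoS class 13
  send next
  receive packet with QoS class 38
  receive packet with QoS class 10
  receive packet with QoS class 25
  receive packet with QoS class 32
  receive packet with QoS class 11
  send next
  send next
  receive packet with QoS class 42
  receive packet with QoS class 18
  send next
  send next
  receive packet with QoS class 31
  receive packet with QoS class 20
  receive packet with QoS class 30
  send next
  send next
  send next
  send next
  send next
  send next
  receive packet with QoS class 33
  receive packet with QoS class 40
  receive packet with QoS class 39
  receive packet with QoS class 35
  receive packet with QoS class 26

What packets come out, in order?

[19, 16, 34, 38, 32, 42, 25, 31, 30, 20, 18, 13, 12]

insert 12 → {12}
insert 16 → {16, 12}
insert 19 → {19, 16, 12}
send next → 19; now {16, 12}
send next → 16; now {12}
insert 34 → {34, 12}
insert 13 → {34, 13, 12}
send next → 34; now {13, 12}
insert 38 → {38, 13, 12}
insert 10 → {38, 13, 12, 10}
insert 25 → {38, 25, 13, 12, 10}
insert 32 → {38, 32, 25, 13, 12, 10}
insert 11 → {38, 32, 25, 13, 12, 11, 10}
send next → 38; now {32, 25, 13, 12, 11, 10}
send next → 32; now {25, 13, 12, 11, 10}
insert 42 → {42, 25, 13, 12, 11, 10}
insert 18 → {42, 25, 18, 13, 12, 11, 10}
send next → 42; now {25, 18, 13, 12, 11, 10}
send next → 25; now {18, 13, 12, 11, 10}
insert 31 → {31, 18, 13, 12, 11, 10}
insert 20 → {31, 20, 18, 13, 12, 11, 10}
insert 30 → {31, 30, 20, 18, 13, 12, 11, 10}
send next → 31; now {30, 20, 18, 13, 12, 11, 10}
send next → 30; now {20, 18, 13, 12, 11, 10}
send next → 20; now {18, 13, 12, 11, 10}
send next → 18; now {13, 12, 11, 10}
send next → 13; now {12, 11, 10}
send next → 12; now {11, 10}
insert 33 → {33, 11, 10}
insert 40 → {40, 33, 11, 10}
insert 39 → {40, 39, 33, 11, 10}
insert 35 → {40, 39, 35, 33, 11, 10}
insert 26 → {40, 39, 35, 33, 26, 11, 10}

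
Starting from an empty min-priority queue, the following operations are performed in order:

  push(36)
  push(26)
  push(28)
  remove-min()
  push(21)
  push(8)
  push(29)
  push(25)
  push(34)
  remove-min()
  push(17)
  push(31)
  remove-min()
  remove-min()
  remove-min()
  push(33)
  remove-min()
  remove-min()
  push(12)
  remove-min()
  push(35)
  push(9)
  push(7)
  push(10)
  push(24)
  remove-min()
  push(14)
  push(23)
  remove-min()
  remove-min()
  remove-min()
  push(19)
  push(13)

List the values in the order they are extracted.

insert 36 → {36}
insert 26 → {26, 36}
insert 28 → {26, 28, 36}
remove-min → 26; now {28, 36}
insert 21 → {21, 28, 36}
insert 8 → {8, 21, 28, 36}
insert 29 → {8, 21, 28, 29, 36}
insert 25 → {8, 21, 25, 28, 29, 36}
insert 34 → {8, 21, 25, 28, 29, 34, 36}
remove-min → 8; now {21, 25, 28, 29, 34, 36}
insert 17 → {17, 21, 25, 28, 29, 34, 36}
insert 31 → {17, 21, 25, 28, 29, 31, 34, 36}
remove-min → 17; now {21, 25, 28, 29, 31, 34, 36}
remove-min → 21; now {25, 28, 29, 31, 34, 36}
remove-min → 25; now {28, 29, 31, 34, 36}
insert 33 → {28, 29, 31, 33, 34, 36}
remove-min → 28; now {29, 31, 33, 34, 36}
remove-min → 29; now {31, 33, 34, 36}
insert 12 → {12, 31, 33, 34, 36}
remove-min → 12; now {31, 33, 34, 36}
insert 35 → {31, 33, 34, 35, 36}
insert 9 → {9, 31, 33, 34, 35, 36}
insert 7 → {7, 9, 31, 33, 34, 35, 36}
insert 10 → {7, 9, 10, 31, 33, 34, 35, 36}
insert 24 → {7, 9, 10, 24, 31, 33, 34, 35, 36}
remove-min → 7; now {9, 10, 24, 31, 33, 34, 35, 36}
insert 14 → {9, 10, 14, 24, 31, 33, 34, 35, 36}
insert 23 → {9, 10, 14, 23, 24, 31, 33, 34, 35, 36}
remove-min → 9; now {10, 14, 23, 24, 31, 33, 34, 35, 36}
remove-min → 10; now {14, 23, 24, 31, 33, 34, 35, 36}
remove-min → 14; now {23, 24, 31, 33, 34, 35, 36}
insert 19 → {19, 23, 24, 31, 33, 34, 35, 36}
insert 13 → {13, 19, 23, 24, 31, 33, 34, 35, 36}

26 → 8 → 17 → 21 → 25 → 28 → 29 → 12 → 7 → 9 → 10 → 14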